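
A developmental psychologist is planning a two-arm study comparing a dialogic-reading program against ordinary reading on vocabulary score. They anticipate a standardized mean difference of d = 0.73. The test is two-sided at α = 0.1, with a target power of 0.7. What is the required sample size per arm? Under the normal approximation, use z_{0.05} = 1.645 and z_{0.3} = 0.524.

For two independent groups with equal n: n = 2·((z_{α/2} + z_β) / d)².
z_{α/2} + z_β = 1.645 + 0.524 = 2.169.
n = 2 × (2.169 / 0.73)² = 2 × 2.971² = 2 × 8.83 = 17.7.
Round up to the next whole participant.

n = 18 per group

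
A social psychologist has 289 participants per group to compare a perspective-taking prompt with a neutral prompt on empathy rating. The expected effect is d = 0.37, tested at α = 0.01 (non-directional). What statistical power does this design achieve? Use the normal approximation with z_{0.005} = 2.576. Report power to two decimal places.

For two equal groups, power = Φ(d·√(n/2) − z_{α/2}).
d·√(n/2) = 0.37 × √(289/2) = 0.37 × 12.021 = 4.448.
z_β = 4.448 − 2.576 = 1.872.
Power = Φ(1.872) = 0.969.

power ≈ 0.97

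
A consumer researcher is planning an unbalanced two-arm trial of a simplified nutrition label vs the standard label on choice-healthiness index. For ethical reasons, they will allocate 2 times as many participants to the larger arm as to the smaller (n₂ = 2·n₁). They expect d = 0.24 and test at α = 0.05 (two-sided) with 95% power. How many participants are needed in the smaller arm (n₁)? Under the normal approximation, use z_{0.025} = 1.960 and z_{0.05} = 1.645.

n₁ = 339

With allocation ratio k = n₂/n₁ = 2, Var(x̄₁−x̄₂) = σ²(1/n₁ + 1/(k·n₁)) = σ²·(k+1)/(k·n₁).
So n₁ = (1 + 1/k)·((z_{α/2} + z_β)/d)² = 1.500 × (3.605/0.24)².
n₁ = 1.500 × 225.63 = 338.4.
Round up: n₁ = 339, giving n₂ = 2 × 339 = 678.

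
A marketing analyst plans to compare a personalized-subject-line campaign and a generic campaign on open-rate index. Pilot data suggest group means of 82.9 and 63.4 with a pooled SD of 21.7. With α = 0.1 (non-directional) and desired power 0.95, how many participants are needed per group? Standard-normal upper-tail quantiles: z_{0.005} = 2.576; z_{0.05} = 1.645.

Cohen's d = |M₁ − M₂| / SD_pooled = |82.9 − 63.4| / 21.7 = 19.5 / 21.7 = 0.899.
For two independent groups with equal n: n = 2·((z_{α/2} + z_β) / d)².
z_{α/2} + z_β = 1.645 + 1.645 = 3.290.
n = 2 × (3.290 / 0.899)² = 2 × 3.660² = 2 × 13.39 = 26.8.
Round up to the next whole participant.

n = 27 per group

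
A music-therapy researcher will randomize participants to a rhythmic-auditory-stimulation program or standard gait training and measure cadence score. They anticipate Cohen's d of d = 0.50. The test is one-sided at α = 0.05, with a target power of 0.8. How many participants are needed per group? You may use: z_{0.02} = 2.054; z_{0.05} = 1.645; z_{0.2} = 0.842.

n = 50 per group

For two independent groups with equal n: n = 2·((z_{α} + z_β) / d)².
z_{α} + z_β = 1.645 + 0.842 = 2.487.
n = 2 × (2.487 / 0.50)² = 2 × 4.974² = 2 × 24.74 = 49.5.
Round up to the next whole participant.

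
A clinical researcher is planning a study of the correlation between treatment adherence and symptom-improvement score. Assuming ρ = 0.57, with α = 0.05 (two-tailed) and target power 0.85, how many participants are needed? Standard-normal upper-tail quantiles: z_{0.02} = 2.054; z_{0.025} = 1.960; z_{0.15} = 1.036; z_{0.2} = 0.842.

n = 25

Fisher's z: C = ½·ln((1+r)/(1−r)) = ½·ln(3.6512) = 0.6475.
n = ((z_{α/2} + z_β)/C)² + 3.
(1.960 + 1.036) / 0.6475 = 2.996 / 0.6475 = 4.627.
n = 4.627² + 3 = 21.41 + 3 = 24.4.
Round up.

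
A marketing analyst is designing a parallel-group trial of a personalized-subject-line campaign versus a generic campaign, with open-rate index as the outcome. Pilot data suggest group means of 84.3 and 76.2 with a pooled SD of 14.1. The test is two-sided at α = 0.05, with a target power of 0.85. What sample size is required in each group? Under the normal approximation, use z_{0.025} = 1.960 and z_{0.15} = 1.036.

n = 55 per group

Cohen's d = |M₁ − M₂| / SD_pooled = |84.3 − 76.2| / 14.1 = 8.1 / 14.1 = 0.574.
For two independent groups with equal n: n = 2·((z_{α/2} + z_β) / d)².
z_{α/2} + z_β = 1.960 + 1.036 = 2.996.
n = 2 × (2.996 / 0.574)² = 2 × 5.220² = 2 × 27.24 = 54.5.
Round up to the next whole participant.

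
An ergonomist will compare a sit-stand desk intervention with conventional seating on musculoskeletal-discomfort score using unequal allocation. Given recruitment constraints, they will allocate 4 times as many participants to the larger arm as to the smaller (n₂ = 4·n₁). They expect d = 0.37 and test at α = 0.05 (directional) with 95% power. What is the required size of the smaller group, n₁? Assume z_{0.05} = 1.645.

n₁ = 99

With allocation ratio k = n₂/n₁ = 4, Var(x̄₁−x̄₂) = σ²(1/n₁ + 1/(k·n₁)) = σ²·(k+1)/(k·n₁).
So n₁ = (1 + 1/k)·((z_{α} + z_β)/d)² = 1.250 × (3.290/0.37)².
n₁ = 1.250 × 79.07 = 98.8.
Round up: n₁ = 99, giving n₂ = 4 × 99 = 396.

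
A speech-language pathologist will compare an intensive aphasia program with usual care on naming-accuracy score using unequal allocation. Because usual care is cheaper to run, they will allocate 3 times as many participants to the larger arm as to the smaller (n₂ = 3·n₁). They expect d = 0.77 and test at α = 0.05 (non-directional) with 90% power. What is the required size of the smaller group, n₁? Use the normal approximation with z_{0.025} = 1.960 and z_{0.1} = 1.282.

n₁ = 24

With allocation ratio k = n₂/n₁ = 3, Var(x̄₁−x̄₂) = σ²(1/n₁ + 1/(k·n₁)) = σ²·(k+1)/(k·n₁).
So n₁ = (1 + 1/k)·((z_{α/2} + z_β)/d)² = 1.333 × (3.242/0.77)².
n₁ = 1.333 × 17.73 = 23.6.
Round up: n₁ = 24, giving n₂ = 3 × 24 = 72.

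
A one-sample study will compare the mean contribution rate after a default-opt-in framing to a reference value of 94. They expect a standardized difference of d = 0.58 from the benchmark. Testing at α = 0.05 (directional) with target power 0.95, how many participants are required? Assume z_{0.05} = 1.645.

For a one-sample test: n = ((z_{α} + z_β) / d)².
z_{α} + z_β = 1.645 + 1.645 = 3.290.
n = (3.290 / 0.58)² = 5.672² = 32.18.
Round up.

n = 33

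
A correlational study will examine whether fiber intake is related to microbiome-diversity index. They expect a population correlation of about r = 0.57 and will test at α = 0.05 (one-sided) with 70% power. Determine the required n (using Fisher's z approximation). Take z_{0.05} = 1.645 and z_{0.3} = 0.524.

Fisher's z: C = ½·ln((1+r)/(1−r)) = ½·ln(3.6512) = 0.6475.
n = ((z_{α} + z_β)/C)² + 3.
(1.645 + 0.524) / 0.6475 = 2.169 / 0.6475 = 3.350.
n = 3.350² + 3 = 11.22 + 3 = 14.2.
Round up.

n = 15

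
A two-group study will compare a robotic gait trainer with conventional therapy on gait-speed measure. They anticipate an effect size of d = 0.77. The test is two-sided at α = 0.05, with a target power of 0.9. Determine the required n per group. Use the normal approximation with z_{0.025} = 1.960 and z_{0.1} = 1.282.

n = 36 per group

For two independent groups with equal n: n = 2·((z_{α/2} + z_β) / d)².
z_{α/2} + z_β = 1.960 + 1.282 = 3.242.
n = 2 × (3.242 / 0.77)² = 2 × 4.210² = 2 × 17.73 = 35.5.
Round up to the next whole participant.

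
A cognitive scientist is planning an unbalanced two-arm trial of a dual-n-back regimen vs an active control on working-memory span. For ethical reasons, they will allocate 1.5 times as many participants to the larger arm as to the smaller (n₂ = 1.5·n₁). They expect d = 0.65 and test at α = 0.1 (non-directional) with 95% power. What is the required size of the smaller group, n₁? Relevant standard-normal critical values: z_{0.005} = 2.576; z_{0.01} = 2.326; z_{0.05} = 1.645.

With allocation ratio k = n₂/n₁ = 1.5, Var(x̄₁−x̄₂) = σ²(1/n₁ + 1/(k·n₁)) = σ²·(k+1)/(k·n₁).
So n₁ = (1 + 1/k)·((z_{α/2} + z_β)/d)² = 1.667 × (3.290/0.65)².
n₁ = 1.667 × 25.62 = 42.7.
Round up: n₁ = 43, giving n₂ = ⌈1.5 × 43⌉ = ⌈64.5⌉ = 65.

n₁ = 43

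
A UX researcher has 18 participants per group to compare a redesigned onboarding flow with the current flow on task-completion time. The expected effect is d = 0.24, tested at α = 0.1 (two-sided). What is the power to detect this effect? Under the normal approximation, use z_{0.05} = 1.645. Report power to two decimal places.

power ≈ 0.18

For two equal groups, power = Φ(d·√(n/2) − z_{α/2}).
d·√(n/2) = 0.24 × √(18/2) = 0.24 × 3.000 = 0.720.
z_β = 0.720 − 1.645 = -0.925.
Power = Φ(-0.925) = 0.177.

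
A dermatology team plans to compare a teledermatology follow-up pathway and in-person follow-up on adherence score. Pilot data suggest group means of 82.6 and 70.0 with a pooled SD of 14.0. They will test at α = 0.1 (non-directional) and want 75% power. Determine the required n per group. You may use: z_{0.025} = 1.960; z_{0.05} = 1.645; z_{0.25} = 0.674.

Cohen's d = |M₁ − M₂| / SD_pooled = |82.6 − 70.0| / 14.0 = 12.6 / 14.0 = 0.900.
For two independent groups with equal n: n = 2·((z_{α/2} + z_β) / d)².
z_{α/2} + z_β = 1.645 + 0.674 = 2.319.
n = 2 × (2.319 / 0.900)² = 2 × 2.577² = 2 × 6.64 = 13.3.
Round up to the next whole participant.

n = 14 per group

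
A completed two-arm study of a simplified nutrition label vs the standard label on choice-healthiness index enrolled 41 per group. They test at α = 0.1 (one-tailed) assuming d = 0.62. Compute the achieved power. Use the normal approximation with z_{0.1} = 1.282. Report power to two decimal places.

power ≈ 0.94

For two equal groups, power = Φ(d·√(n/2) − z_{α}).
d·√(n/2) = 0.62 × √(41/2) = 0.62 × 4.528 = 2.807.
z_β = 2.807 − 1.282 = 1.525.
Power = Φ(1.525) = 0.936.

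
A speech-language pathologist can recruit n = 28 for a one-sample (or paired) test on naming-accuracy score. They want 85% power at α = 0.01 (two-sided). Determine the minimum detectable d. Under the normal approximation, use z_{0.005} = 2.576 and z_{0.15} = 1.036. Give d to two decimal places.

d_min ≈ 0.68

For a single sample (or paired design) of n = 28: d_min = (z_{α/2} + z_β)/√n.
z-sum = 2.576 + 1.036 = 3.612.
d_min = 3.612 / √28 = 3.612 / 5.292 = 0.683.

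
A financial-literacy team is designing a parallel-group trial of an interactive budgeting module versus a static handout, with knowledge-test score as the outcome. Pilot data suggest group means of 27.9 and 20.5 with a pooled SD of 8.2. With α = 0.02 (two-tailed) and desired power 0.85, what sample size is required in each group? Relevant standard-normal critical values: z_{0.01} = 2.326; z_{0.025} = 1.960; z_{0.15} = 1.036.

Cohen's d = |M₁ − M₂| / SD_pooled = |27.9 − 20.5| / 8.2 = 7.4 / 8.2 = 0.902.
For two independent groups with equal n: n = 2·((z_{α/2} + z_β) / d)².
z_{α/2} + z_β = 2.326 + 1.036 = 3.362.
n = 2 × (3.362 / 0.902)² = 2 × 3.727² = 2 × 13.89 = 27.8.
Round up to the next whole participant.

n = 28 per group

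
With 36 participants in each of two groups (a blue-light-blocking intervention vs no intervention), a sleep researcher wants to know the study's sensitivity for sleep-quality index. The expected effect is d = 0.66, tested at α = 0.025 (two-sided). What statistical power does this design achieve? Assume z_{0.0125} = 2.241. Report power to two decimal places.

power ≈ 0.71

For two equal groups, power = Φ(d·√(n/2) − z_{α/2}).
d·√(n/2) = 0.66 × √(36/2) = 0.66 × 4.243 = 2.800.
z_β = 2.800 − 2.241 = 0.559.
Power = Φ(0.559) = 0.712.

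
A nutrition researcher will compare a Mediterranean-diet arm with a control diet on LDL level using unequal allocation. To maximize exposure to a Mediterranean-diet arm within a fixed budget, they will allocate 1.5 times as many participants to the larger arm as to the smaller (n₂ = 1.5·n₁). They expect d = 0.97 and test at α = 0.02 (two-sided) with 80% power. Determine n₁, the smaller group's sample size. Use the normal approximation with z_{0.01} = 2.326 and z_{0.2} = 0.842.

n₁ = 18

With allocation ratio k = n₂/n₁ = 1.5, Var(x̄₁−x̄₂) = σ²(1/n₁ + 1/(k·n₁)) = σ²·(k+1)/(k·n₁).
So n₁ = (1 + 1/k)·((z_{α/2} + z_β)/d)² = 1.667 × (3.168/0.97)².
n₁ = 1.667 × 10.67 = 17.8.
Round up: n₁ = 18, giving n₂ = 1.5 × 18 = 27.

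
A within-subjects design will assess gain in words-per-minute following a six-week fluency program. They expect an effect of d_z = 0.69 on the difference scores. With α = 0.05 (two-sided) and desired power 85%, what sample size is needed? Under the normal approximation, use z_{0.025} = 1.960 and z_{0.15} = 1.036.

For a paired (one-sample on differences) test: n = ((z_{α/2} + z_β) / d)².
z_{α/2} + z_β = 1.960 + 1.036 = 2.996.
n = (2.996 / 0.69)² = 4.342² = 18.85.
Round up.

n = 19 pairs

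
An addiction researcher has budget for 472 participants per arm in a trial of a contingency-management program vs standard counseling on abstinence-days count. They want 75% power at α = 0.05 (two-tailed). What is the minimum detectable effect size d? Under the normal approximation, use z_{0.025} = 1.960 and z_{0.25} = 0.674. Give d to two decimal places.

d_min ≈ 0.17

For two independent groups of n = 472 each: d_min = (z_{α/2} + z_β)·√(2/n).
z-sum = 1.960 + 0.674 = 2.634.
d_min = 2.634 × √(2/472) = 2.634 × 0.0651 = 0.171.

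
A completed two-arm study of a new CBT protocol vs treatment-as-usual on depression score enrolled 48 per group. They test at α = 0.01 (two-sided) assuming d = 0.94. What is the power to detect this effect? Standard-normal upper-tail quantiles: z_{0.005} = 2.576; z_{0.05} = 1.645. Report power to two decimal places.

power ≈ 0.98

For two equal groups, power = Φ(d·√(n/2) − z_{α/2}).
d·√(n/2) = 0.94 × √(48/2) = 0.94 × 4.899 = 4.605.
z_β = 4.605 − 2.576 = 2.029.
Power = Φ(2.029) = 0.979.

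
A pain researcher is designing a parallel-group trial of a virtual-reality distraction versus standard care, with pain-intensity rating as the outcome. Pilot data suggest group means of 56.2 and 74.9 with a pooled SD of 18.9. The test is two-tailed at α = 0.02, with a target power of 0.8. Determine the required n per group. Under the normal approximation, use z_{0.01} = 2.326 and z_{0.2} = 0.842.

n = 21 per group

Cohen's d = |M₁ − M₂| / SD_pooled = |56.2 − 74.9| / 18.9 = 18.7 / 18.9 = 0.989.
For two independent groups with equal n: n = 2·((z_{α/2} + z_β) / d)².
z_{α/2} + z_β = 2.326 + 0.842 = 3.168.
n = 2 × (3.168 / 0.989)² = 2 × 3.203² = 2 × 10.26 = 20.5.
Round up to the next whole participant.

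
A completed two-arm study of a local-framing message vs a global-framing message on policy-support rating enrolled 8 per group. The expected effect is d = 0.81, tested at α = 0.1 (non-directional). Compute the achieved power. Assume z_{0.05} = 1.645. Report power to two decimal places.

power ≈ 0.49

For two equal groups, power = Φ(d·√(n/2) − z_{α/2}).
d·√(n/2) = 0.81 × √(8/2) = 0.81 × 2.000 = 1.620.
z_β = 1.620 − 1.645 = -0.025.
Power = Φ(-0.025) = 0.490.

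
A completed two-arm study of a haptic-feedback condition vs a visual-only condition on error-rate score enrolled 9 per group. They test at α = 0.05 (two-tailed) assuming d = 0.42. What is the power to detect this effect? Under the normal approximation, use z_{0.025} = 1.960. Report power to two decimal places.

power ≈ 0.14

For two equal groups, power = Φ(d·√(n/2) − z_{α/2}).
d·√(n/2) = 0.42 × √(9/2) = 0.42 × 2.121 = 0.891.
z_β = 0.891 − 1.960 = -1.069.
Power = Φ(-1.069) = 0.143.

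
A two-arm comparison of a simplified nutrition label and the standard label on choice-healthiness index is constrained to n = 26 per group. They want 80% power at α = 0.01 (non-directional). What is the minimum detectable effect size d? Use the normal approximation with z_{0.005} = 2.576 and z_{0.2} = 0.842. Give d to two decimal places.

d_min ≈ 0.95

For two independent groups of n = 26 each: d_min = (z_{α/2} + z_β)·√(2/n).
z-sum = 2.576 + 0.842 = 3.418.
d_min = 3.418 × √(2/26) = 3.418 × 0.2774 = 0.948.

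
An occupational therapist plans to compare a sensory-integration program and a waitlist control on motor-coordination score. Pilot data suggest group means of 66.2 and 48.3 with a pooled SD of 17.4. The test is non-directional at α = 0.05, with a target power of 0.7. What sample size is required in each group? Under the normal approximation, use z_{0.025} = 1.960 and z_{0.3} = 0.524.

n = 12 per group

Cohen's d = |M₁ − M₂| / SD_pooled = |66.2 − 48.3| / 17.4 = 17.9 / 17.4 = 1.029.
For two independent groups with equal n: n = 2·((z_{α/2} + z_β) / d)².
z_{α/2} + z_β = 1.960 + 0.524 = 2.484.
n = 2 × (2.484 / 1.029)² = 2 × 2.414² = 2 × 5.83 = 11.7.
Round up to the next whole participant.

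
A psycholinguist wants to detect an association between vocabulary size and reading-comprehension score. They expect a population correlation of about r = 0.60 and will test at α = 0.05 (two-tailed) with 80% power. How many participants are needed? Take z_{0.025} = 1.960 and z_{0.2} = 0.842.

Fisher's z: C = ½·ln((1+r)/(1−r)) = ½·ln(4.0000) = 0.6931.
n = ((z_{α/2} + z_β)/C)² + 3.
(1.960 + 0.842) / 0.6931 = 2.802 / 0.6931 = 4.043.
n = 4.043² + 3 = 16.34 + 3 = 19.3.
Round up.

n = 20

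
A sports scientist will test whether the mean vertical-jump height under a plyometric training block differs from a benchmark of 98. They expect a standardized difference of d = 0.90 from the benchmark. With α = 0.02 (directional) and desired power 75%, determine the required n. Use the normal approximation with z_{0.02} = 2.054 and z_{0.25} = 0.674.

For a one-sample test: n = ((z_{α} + z_β) / d)².
z_{α} + z_β = 2.054 + 0.674 = 2.728.
n = (2.728 / 0.90)² = 3.031² = 9.19.
Round up.

n = 10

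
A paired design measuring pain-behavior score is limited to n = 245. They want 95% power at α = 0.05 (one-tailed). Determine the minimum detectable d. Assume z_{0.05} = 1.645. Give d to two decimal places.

d_min ≈ 0.21

For a single sample (or paired design) of n = 245: d_min = (z_{α} + z_β)/√n.
z-sum = 1.645 + 1.645 = 3.290.
d_min = 3.290 / √245 = 3.290 / 15.652 = 0.210.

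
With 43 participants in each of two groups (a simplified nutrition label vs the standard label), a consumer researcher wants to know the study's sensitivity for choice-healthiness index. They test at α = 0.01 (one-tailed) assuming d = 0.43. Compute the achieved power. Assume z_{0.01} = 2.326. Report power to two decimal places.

power ≈ 0.37

For two equal groups, power = Φ(d·√(n/2) − z_{α}).
d·√(n/2) = 0.43 × √(43/2) = 0.43 × 4.637 = 1.994.
z_β = 1.994 − 2.326 = -0.332.
Power = Φ(-0.332) = 0.370.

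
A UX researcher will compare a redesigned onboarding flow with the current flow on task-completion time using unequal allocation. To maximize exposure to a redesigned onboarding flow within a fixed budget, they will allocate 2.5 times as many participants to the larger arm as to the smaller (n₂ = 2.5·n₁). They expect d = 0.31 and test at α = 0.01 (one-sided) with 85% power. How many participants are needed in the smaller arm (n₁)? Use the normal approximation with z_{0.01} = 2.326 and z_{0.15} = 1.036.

With allocation ratio k = n₂/n₁ = 2.5, Var(x̄₁−x̄₂) = σ²(1/n₁ + 1/(k·n₁)) = σ²·(k+1)/(k·n₁).
So n₁ = (1 + 1/k)·((z_{α} + z_β)/d)² = 1.400 × (3.362/0.31)².
n₁ = 1.400 × 117.62 = 164.7.
Round up: n₁ = 165, giving n₂ = ⌈2.5 × 165⌉ = ⌈412.5⌉ = 413.

n₁ = 165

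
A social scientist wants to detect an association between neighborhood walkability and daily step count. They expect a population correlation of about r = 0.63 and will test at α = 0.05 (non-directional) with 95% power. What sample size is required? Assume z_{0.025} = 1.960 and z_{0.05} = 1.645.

n = 27

Fisher's z: C = ½·ln((1+r)/(1−r)) = ½·ln(4.4054) = 0.7414.
n = ((z_{α/2} + z_β)/C)² + 3.
(1.960 + 1.645) / 0.7414 = 3.605 / 0.7414 = 4.862.
n = 4.862² + 3 = 23.64 + 3 = 26.6.
Round up.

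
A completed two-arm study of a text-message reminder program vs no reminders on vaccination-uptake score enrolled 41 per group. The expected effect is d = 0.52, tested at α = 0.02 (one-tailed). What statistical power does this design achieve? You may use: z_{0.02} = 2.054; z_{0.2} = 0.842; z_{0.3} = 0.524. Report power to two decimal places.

power ≈ 0.62

For two equal groups, power = Φ(d·√(n/2) − z_{α}).
d·√(n/2) = 0.52 × √(41/2) = 0.52 × 4.528 = 2.354.
z_β = 2.354 − 2.054 = 0.300.
Power = Φ(0.300) = 0.618.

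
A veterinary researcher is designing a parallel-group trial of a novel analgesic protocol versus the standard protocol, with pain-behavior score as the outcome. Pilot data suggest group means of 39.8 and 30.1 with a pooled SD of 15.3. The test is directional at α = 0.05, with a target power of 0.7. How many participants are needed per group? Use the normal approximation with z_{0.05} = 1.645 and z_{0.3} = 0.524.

Cohen's d = |M₁ − M₂| / SD_pooled = |39.8 − 30.1| / 15.3 = 9.7 / 15.3 = 0.634.
For two independent groups with equal n: n = 2·((z_{α} + z_β) / d)².
z_{α} + z_β = 1.645 + 0.524 = 2.169.
n = 2 × (2.169 / 0.634)² = 2 × 3.421² = 2 × 11.70 = 23.4.
Round up to the next whole participant.

n = 24 per group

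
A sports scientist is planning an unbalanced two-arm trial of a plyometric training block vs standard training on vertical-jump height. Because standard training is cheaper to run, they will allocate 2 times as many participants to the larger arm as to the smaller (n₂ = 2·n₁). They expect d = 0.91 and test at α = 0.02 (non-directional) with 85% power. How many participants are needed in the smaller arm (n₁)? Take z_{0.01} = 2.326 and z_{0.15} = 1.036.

n₁ = 21

With allocation ratio k = n₂/n₁ = 2, Var(x̄₁−x̄₂) = σ²(1/n₁ + 1/(k·n₁)) = σ²·(k+1)/(k·n₁).
So n₁ = (1 + 1/k)·((z_{α/2} + z_β)/d)² = 1.500 × (3.362/0.91)².
n₁ = 1.500 × 13.65 = 20.5.
Round up: n₁ = 21, giving n₂ = 2 × 21 = 42.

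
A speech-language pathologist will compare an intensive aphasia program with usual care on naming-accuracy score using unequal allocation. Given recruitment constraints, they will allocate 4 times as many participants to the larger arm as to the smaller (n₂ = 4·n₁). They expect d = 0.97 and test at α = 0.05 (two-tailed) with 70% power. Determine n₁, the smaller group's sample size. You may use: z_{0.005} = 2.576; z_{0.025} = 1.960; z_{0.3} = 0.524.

With allocation ratio k = n₂/n₁ = 4, Var(x̄₁−x̄₂) = σ²(1/n₁ + 1/(k·n₁)) = σ²·(k+1)/(k·n₁).
So n₁ = (1 + 1/k)·((z_{α/2} + z_β)/d)² = 1.250 × (2.484/0.97)².
n₁ = 1.250 × 6.56 = 8.2.
Round up: n₁ = 9, giving n₂ = 4 × 9 = 36.

n₁ = 9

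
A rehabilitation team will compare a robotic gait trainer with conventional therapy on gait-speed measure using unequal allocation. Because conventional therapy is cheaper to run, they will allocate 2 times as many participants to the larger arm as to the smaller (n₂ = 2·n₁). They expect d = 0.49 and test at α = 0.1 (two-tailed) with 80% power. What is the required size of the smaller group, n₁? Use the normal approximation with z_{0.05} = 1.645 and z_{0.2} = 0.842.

With allocation ratio k = n₂/n₁ = 2, Var(x̄₁−x̄₂) = σ²(1/n₁ + 1/(k·n₁)) = σ²·(k+1)/(k·n₁).
So n₁ = (1 + 1/k)·((z_{α/2} + z_β)/d)² = 1.500 × (2.487/0.49)².
n₁ = 1.500 × 25.76 = 38.6.
Round up: n₁ = 39, giving n₂ = 2 × 39 = 78.

n₁ = 39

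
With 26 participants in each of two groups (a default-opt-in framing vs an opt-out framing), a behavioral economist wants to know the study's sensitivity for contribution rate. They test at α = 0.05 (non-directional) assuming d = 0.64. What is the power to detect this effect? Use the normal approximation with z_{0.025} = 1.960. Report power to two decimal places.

power ≈ 0.64

For two equal groups, power = Φ(d·√(n/2) − z_{α/2}).
d·√(n/2) = 0.64 × √(26/2) = 0.64 × 3.606 = 2.308.
z_β = 2.308 − 1.960 = 0.348.
Power = Φ(0.348) = 0.636.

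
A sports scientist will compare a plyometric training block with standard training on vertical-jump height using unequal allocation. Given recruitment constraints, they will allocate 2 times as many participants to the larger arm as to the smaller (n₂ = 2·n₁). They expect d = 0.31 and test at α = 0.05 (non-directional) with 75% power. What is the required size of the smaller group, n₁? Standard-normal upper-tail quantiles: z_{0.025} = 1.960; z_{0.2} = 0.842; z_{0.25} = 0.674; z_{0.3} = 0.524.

n₁ = 109

With allocation ratio k = n₂/n₁ = 2, Var(x̄₁−x̄₂) = σ²(1/n₁ + 1/(k·n₁)) = σ²·(k+1)/(k·n₁).
So n₁ = (1 + 1/k)·((z_{α/2} + z_β)/d)² = 1.500 × (2.634/0.31)².
n₁ = 1.500 × 72.20 = 108.3.
Round up: n₁ = 109, giving n₂ = 2 × 109 = 218.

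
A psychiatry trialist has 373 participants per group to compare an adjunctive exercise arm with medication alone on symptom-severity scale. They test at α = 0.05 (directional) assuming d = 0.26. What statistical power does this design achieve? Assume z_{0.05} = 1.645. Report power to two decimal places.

For two equal groups, power = Φ(d·√(n/2) − z_{α}).
d·√(n/2) = 0.26 × √(373/2) = 0.26 × 13.657 = 3.551.
z_β = 3.551 − 1.645 = 1.906.
Power = Φ(1.906) = 0.972.

power ≈ 0.97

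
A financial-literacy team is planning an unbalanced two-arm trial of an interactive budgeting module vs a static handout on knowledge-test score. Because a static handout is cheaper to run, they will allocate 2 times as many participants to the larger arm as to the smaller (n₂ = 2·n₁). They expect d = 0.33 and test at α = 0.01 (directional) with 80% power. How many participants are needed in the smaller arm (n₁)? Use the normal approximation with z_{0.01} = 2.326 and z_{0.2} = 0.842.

n₁ = 139

With allocation ratio k = n₂/n₁ = 2, Var(x̄₁−x̄₂) = σ²(1/n₁ + 1/(k·n₁)) = σ²·(k+1)/(k·n₁).
So n₁ = (1 + 1/k)·((z_{α} + z_β)/d)² = 1.500 × (3.168/0.33)².
n₁ = 1.500 × 92.16 = 138.2.
Round up: n₁ = 139, giving n₂ = 2 × 139 = 278.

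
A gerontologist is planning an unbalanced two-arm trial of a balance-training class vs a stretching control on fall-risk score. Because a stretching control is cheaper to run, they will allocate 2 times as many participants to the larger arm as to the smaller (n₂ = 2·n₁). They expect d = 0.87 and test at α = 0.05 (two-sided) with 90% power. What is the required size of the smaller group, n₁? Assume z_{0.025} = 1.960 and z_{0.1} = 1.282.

n₁ = 21

With allocation ratio k = n₂/n₁ = 2, Var(x̄₁−x̄₂) = σ²(1/n₁ + 1/(k·n₁)) = σ²·(k+1)/(k·n₁).
So n₁ = (1 + 1/k)·((z_{α/2} + z_β)/d)² = 1.500 × (3.242/0.87)².
n₁ = 1.500 × 13.89 = 20.8.
Round up: n₁ = 21, giving n₂ = 2 × 21 = 42.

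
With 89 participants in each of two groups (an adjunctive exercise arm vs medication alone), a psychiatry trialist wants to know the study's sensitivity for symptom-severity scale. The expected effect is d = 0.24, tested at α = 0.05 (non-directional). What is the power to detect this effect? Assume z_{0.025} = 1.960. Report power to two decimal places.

power ≈ 0.36

For two equal groups, power = Φ(d·√(n/2) − z_{α/2}).
d·√(n/2) = 0.24 × √(89/2) = 0.24 × 6.671 = 1.601.
z_β = 1.601 − 1.960 = -0.359.
Power = Φ(-0.359) = 0.360.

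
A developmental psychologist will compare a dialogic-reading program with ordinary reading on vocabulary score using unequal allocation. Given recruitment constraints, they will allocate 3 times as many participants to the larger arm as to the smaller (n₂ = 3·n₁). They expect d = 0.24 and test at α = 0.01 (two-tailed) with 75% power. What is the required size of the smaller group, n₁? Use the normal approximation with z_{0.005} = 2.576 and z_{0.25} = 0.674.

n₁ = 245

With allocation ratio k = n₂/n₁ = 3, Var(x̄₁−x̄₂) = σ²(1/n₁ + 1/(k·n₁)) = σ²·(k+1)/(k·n₁).
So n₁ = (1 + 1/k)·((z_{α/2} + z_β)/d)² = 1.333 × (3.250/0.24)².
n₁ = 1.333 × 183.38 = 244.5.
Round up: n₁ = 245, giving n₂ = 3 × 245 = 735.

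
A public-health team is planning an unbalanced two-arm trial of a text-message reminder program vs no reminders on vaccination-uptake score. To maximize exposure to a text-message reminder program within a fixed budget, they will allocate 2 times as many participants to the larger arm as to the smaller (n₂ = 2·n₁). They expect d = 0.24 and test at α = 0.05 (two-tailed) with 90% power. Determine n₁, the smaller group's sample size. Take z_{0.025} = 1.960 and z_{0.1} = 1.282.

n₁ = 274

With allocation ratio k = n₂/n₁ = 2, Var(x̄₁−x̄₂) = σ²(1/n₁ + 1/(k·n₁)) = σ²·(k+1)/(k·n₁).
So n₁ = (1 + 1/k)·((z_{α/2} + z_β)/d)² = 1.500 × (3.242/0.24)².
n₁ = 1.500 × 182.48 = 273.7.
Round up: n₁ = 274, giving n₂ = 2 × 274 = 548.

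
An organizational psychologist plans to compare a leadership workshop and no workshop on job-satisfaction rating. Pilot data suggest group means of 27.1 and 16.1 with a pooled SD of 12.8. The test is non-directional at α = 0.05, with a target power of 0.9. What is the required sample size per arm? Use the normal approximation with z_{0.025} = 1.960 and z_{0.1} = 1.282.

Cohen's d = |M₁ − M₂| / SD_pooled = |27.1 − 16.1| / 12.8 = 11.0 / 12.8 = 0.859.
For two independent groups with equal n: n = 2·((z_{α/2} + z_β) / d)².
z_{α/2} + z_β = 1.960 + 1.282 = 3.242.
n = 2 × (3.242 / 0.859)² = 2 × 3.774² = 2 × 14.24 = 28.5.
Round up to the next whole participant.

n = 29 per group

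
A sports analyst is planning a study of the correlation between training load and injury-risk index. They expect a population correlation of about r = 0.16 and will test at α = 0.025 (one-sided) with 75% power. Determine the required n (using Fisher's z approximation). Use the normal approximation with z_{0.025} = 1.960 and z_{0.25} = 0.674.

n = 270

Fisher's z: C = ½·ln((1+r)/(1−r)) = ½·ln(1.3810) = 0.1614.
n = ((z_{α} + z_β)/C)² + 3.
(1.960 + 0.674) / 0.1614 = 2.634 / 0.1614 = 16.320.
n = 16.320² + 3 = 266.33 + 3 = 269.3.
Round up.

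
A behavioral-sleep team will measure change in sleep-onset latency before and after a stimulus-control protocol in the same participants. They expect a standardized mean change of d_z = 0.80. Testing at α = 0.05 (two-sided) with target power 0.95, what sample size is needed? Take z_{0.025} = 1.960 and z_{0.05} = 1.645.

n = 21 pairs

For a paired (one-sample on differences) test: n = ((z_{α/2} + z_β) / d)².
z_{α/2} + z_β = 1.960 + 1.645 = 3.605.
n = (3.605 / 0.80)² = 4.506² = 20.31.
Round up.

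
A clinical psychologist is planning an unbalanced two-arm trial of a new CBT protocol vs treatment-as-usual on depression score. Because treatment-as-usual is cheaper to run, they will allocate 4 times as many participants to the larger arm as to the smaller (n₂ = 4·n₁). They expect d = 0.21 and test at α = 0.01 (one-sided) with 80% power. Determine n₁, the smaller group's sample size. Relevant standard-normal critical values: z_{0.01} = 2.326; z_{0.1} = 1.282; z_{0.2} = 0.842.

With allocation ratio k = n₂/n₁ = 4, Var(x̄₁−x̄₂) = σ²(1/n₁ + 1/(k·n₁)) = σ²·(k+1)/(k·n₁).
So n₁ = (1 + 1/k)·((z_{α} + z_β)/d)² = 1.250 × (3.168/0.21)².
n₁ = 1.250 × 227.58 = 284.5.
Round up: n₁ = 285, giving n₂ = 4 × 285 = 1140.

n₁ = 285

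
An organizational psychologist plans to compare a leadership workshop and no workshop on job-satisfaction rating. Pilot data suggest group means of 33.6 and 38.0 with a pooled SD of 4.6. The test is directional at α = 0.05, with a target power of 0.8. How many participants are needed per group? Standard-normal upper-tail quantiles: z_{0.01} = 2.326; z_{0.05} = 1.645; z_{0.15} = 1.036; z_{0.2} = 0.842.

Cohen's d = |M₁ − M₂| / SD_pooled = |33.6 − 38.0| / 4.6 = 4.4 / 4.6 = 0.957.
For two independent groups with equal n: n = 2·((z_{α} + z_β) / d)².
z_{α} + z_β = 1.645 + 0.842 = 2.487.
n = 2 × (2.487 / 0.957)² = 2 × 2.599² = 2 × 6.75 = 13.5.
Round up to the next whole participant.

n = 14 per group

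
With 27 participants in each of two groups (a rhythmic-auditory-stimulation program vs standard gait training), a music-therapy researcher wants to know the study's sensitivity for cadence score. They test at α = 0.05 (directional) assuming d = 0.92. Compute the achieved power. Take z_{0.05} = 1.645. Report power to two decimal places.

power ≈ 0.96

For two equal groups, power = Φ(d·√(n/2) − z_{α}).
d·√(n/2) = 0.92 × √(27/2) = 0.92 × 3.674 = 3.380.
z_β = 3.380 − 1.645 = 1.735.
Power = Φ(1.735) = 0.959.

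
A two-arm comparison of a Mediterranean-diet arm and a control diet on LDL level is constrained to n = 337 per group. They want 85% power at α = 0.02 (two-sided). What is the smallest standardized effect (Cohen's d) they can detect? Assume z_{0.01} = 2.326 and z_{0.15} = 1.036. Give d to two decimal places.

d_min ≈ 0.26

For two independent groups of n = 337 each: d_min = (z_{α/2} + z_β)·√(2/n).
z-sum = 2.326 + 1.036 = 3.362.
d_min = 3.362 × √(2/337) = 3.362 × 0.0770 = 0.259.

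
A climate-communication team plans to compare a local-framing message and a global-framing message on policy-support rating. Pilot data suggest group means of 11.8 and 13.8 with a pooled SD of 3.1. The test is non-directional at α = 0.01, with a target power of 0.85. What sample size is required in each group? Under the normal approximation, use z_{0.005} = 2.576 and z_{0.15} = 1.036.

n = 63 per group

Cohen's d = |M₁ − M₂| / SD_pooled = |11.8 − 13.8| / 3.1 = 2.0 / 3.1 = 0.645.
For two independent groups with equal n: n = 2·((z_{α/2} + z_β) / d)².
z_{α/2} + z_β = 2.576 + 1.036 = 3.612.
n = 2 × (3.612 / 0.645)² = 2 × 5.600² = 2 × 31.36 = 62.7.
Round up to the next whole participant.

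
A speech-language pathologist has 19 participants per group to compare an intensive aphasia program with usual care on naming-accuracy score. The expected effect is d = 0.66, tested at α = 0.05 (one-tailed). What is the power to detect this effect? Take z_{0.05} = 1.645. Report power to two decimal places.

power ≈ 0.65

For two equal groups, power = Φ(d·√(n/2) − z_{α}).
d·√(n/2) = 0.66 × √(19/2) = 0.66 × 3.082 = 2.034.
z_β = 2.034 − 1.645 = 0.389.
Power = Φ(0.389) = 0.651.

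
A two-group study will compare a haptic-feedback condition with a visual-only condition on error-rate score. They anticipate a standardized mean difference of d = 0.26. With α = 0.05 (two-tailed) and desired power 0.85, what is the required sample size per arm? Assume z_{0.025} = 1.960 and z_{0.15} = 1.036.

n = 266 per group

For two independent groups with equal n: n = 2·((z_{α/2} + z_β) / d)².
z_{α/2} + z_β = 1.960 + 1.036 = 2.996.
n = 2 × (2.996 / 0.26)² = 2 × 11.523² = 2 × 132.78 = 265.6.
Round up to the next whole participant.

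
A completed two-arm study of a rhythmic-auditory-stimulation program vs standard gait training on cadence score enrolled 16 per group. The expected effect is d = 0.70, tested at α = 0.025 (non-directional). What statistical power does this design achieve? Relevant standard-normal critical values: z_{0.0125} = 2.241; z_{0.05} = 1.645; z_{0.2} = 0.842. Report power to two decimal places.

power ≈ 0.40

For two equal groups, power = Φ(d·√(n/2) − z_{α/2}).
d·√(n/2) = 0.70 × √(16/2) = 0.70 × 2.828 = 1.980.
z_β = 1.980 − 2.241 = -0.261.
Power = Φ(-0.261) = 0.397.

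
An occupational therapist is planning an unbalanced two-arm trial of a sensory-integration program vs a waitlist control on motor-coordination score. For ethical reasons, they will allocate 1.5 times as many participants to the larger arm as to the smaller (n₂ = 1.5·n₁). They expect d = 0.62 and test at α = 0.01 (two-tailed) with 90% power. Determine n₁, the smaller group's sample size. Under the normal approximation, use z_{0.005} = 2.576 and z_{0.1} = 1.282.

n₁ = 65

With allocation ratio k = n₂/n₁ = 1.5, Var(x̄₁−x̄₂) = σ²(1/n₁ + 1/(k·n₁)) = σ²·(k+1)/(k·n₁).
So n₁ = (1 + 1/k)·((z_{α/2} + z_β)/d)² = 1.667 × (3.858/0.62)².
n₁ = 1.667 × 38.72 = 64.5.
Round up: n₁ = 65, giving n₂ = ⌈1.5 × 65⌉ = ⌈97.5⌉ = 98.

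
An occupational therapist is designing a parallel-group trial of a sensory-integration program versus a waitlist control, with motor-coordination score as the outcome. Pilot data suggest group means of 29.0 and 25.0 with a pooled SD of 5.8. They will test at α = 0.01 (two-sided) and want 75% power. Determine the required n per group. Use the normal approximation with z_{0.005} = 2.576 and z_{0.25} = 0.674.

Cohen's d = |M₁ − M₂| / SD_pooled = |29.0 − 25.0| / 5.8 = 4.0 / 5.8 = 0.690.
For two independent groups with equal n: n = 2·((z_{α/2} + z_β) / d)².
z_{α/2} + z_β = 2.576 + 0.674 = 3.250.
n = 2 × (3.250 / 0.690)² = 2 × 4.710² = 2 × 22.19 = 44.4.
Round up to the next whole participant.

n = 45 per group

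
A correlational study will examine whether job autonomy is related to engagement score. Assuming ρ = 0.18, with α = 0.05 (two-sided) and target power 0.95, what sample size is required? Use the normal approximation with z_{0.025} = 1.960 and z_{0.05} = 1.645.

Fisher's z: C = ½·ln((1+r)/(1−r)) = ½·ln(1.4390) = 0.1820.
n = ((z_{α/2} + z_β)/C)² + 3.
(1.960 + 1.645) / 0.1820 = 3.605 / 0.1820 = 19.808.
n = 19.808² + 3 = 392.34 + 3 = 395.3.
Round up.

n = 396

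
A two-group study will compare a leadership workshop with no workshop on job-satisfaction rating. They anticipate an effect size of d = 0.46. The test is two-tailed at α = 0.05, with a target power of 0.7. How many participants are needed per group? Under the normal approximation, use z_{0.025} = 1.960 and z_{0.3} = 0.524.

For two independent groups with equal n: n = 2·((z_{α/2} + z_β) / d)².
z_{α/2} + z_β = 1.960 + 0.524 = 2.484.
n = 2 × (2.484 / 0.46)² = 2 × 5.400² = 2 × 29.16 = 58.3.
Round up to the next whole participant.

n = 59 per group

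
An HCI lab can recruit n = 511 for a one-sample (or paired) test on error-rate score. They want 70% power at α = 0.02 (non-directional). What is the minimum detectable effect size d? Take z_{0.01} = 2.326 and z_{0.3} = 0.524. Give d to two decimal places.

For a single sample (or paired design) of n = 511: d_min = (z_{α/2} + z_β)/√n.
z-sum = 2.326 + 0.524 = 2.850.
d_min = 2.850 / √511 = 2.850 / 22.605 = 0.126.

d_min ≈ 0.13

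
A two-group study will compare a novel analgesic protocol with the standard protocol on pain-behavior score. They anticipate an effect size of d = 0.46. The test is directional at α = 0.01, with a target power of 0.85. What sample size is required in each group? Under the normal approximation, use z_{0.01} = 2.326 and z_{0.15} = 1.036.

For two independent groups with equal n: n = 2·((z_{α} + z_β) / d)².
z_{α} + z_β = 2.326 + 1.036 = 3.362.
n = 2 × (3.362 / 0.46)² = 2 × 7.309² = 2 × 53.42 = 106.8.
Round up to the next whole participant.

n = 107 per group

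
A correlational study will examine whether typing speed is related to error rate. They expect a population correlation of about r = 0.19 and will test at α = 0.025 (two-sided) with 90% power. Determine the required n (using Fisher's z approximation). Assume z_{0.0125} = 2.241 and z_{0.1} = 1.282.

Fisher's z: C = ½·ln((1+r)/(1−r)) = ½·ln(1.4691) = 0.1923.
n = ((z_{α/2} + z_β)/C)² + 3.
(2.241 + 1.282) / 0.1923 = 3.523 / 0.1923 = 18.320.
n = 18.320² + 3 = 335.63 + 3 = 338.6.
Round up.

n = 339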